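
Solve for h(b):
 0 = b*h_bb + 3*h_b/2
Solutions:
 h(b) = C1 + C2/sqrt(b)


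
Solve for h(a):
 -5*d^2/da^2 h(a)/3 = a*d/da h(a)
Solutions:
 h(a) = C1 + C2*erf(sqrt(30)*a/10)


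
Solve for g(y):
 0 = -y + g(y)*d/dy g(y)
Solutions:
 g(y) = -sqrt(C1 + y^2)
 g(y) = sqrt(C1 + y^2)


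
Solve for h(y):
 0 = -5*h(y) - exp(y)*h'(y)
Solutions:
 h(y) = C1*exp(5*exp(-y))


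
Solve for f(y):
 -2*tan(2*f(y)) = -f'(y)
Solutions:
 f(y) = -asin(C1*exp(4*y))/2 + pi/2
 f(y) = asin(C1*exp(4*y))/2


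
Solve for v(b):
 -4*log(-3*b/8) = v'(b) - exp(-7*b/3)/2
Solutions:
 v(b) = C1 - 4*b*log(-b) + 4*b*(-log(3) + 1 + 3*log(2)) - 3*exp(-7*b/3)/14


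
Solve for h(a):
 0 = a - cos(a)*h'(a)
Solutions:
 h(a) = C1 + Integral(a/cos(a), a)


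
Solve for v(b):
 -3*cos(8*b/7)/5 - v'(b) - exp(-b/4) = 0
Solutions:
 v(b) = C1 - 21*sin(8*b/7)/40 + 4*exp(-b/4)


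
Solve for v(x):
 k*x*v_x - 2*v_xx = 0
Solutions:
 v(x) = Piecewise((-sqrt(pi)*C1*erf(x*sqrt(-k)/2)/sqrt(-k) - C2, (k > 0) | (k < 0)), (-C1*x - C2, True))


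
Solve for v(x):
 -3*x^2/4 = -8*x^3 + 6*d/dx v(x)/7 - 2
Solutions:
 v(x) = C1 + 7*x^4/3 - 7*x^3/24 + 7*x/3


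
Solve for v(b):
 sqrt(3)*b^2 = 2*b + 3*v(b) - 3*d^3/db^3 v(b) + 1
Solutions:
 v(b) = C3*exp(b) + sqrt(3)*b^2/3 - 2*b/3 + (C1*sin(sqrt(3)*b/2) + C2*cos(sqrt(3)*b/2))*exp(-b/2) - 1/3


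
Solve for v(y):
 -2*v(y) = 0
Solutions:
 v(y) = 0


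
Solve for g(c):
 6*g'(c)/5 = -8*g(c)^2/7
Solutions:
 g(c) = 21/(C1 + 20*c)


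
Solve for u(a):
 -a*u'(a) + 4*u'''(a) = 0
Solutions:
 u(a) = C1 + Integral(C2*airyai(2^(1/3)*a/2) + C3*airybi(2^(1/3)*a/2), a)


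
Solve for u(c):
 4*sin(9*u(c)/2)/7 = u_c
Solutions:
 -4*c/7 + log(cos(9*u(c)/2) - 1)/9 - log(cos(9*u(c)/2) + 1)/9 = C1


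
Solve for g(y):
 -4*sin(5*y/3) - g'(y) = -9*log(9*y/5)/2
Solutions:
 g(y) = C1 + 9*y*log(y)/2 - 9*y*log(5)/2 - 9*y/2 + 9*y*log(3) + 12*cos(5*y/3)/5


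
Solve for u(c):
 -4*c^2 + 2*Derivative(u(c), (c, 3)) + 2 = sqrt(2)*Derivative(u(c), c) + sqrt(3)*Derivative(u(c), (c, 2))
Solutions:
 u(c) = C1 + C2*exp(c*(sqrt(3) + sqrt(3 + 8*sqrt(2)))/4) + C3*exp(c*(-sqrt(3 + 8*sqrt(2)) + sqrt(3))/4) - 2*sqrt(2)*c^3/3 + 2*sqrt(3)*c^2 - 8*c - 5*sqrt(2)*c


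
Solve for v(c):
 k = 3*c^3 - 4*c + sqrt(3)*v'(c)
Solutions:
 v(c) = C1 - sqrt(3)*c^4/4 + 2*sqrt(3)*c^2/3 + sqrt(3)*c*k/3


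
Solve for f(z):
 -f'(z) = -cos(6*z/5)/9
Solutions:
 f(z) = C1 + 5*sin(6*z/5)/54


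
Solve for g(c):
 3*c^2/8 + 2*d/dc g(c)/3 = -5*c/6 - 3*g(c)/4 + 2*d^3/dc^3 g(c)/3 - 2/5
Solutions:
 g(c) = C1*exp(-c*(8*18^(1/3)/(sqrt(5793) + 81)^(1/3) + 12^(1/3)*(sqrt(5793) + 81)^(1/3))/24)*sin(2^(1/3)*3^(1/6)*c*(-2^(1/3)*3^(2/3)*(sqrt(5793) + 81)^(1/3)/24 + (sqrt(5793) + 81)^(-1/3))) + C2*exp(-c*(8*18^(1/3)/(sqrt(5793) + 81)^(1/3) + 12^(1/3)*(sqrt(5793) + 81)^(1/3))/24)*cos(2^(1/3)*3^(1/6)*c*(-2^(1/3)*3^(2/3)*(sqrt(5793) + 81)^(1/3)/24 + (sqrt(5793) + 81)^(-1/3))) + C3*exp(c*(8*18^(1/3)/(sqrt(5793) + 81)^(1/3) + 12^(1/3)*(sqrt(5793) + 81)^(1/3))/12) - c^2/2 - 2*c/9 - 136/405


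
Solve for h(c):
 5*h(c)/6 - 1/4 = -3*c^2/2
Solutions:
 h(c) = 3/10 - 9*c^2/5


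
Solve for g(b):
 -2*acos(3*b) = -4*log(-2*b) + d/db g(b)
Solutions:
 g(b) = C1 + 4*b*log(-b) - 2*b*acos(3*b) - 4*b + 4*b*log(2) + 2*sqrt(1 - 9*b^2)/3


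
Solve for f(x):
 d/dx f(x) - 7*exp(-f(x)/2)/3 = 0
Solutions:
 f(x) = 2*log(C1 + 7*x/6)


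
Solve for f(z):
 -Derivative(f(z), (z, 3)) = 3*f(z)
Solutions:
 f(z) = C3*exp(-3^(1/3)*z) + (C1*sin(3^(5/6)*z/2) + C2*cos(3^(5/6)*z/2))*exp(3^(1/3)*z/2)


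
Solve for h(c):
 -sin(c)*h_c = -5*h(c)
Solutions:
 h(c) = C1*sqrt(cos(c) - 1)*(cos(c)^2 - 2*cos(c) + 1)/(sqrt(cos(c) + 1)*(cos(c)^2 + 2*cos(c) + 1))


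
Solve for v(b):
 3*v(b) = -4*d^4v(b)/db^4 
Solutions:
 v(b) = (C1*sin(3^(1/4)*b/2) + C2*cos(3^(1/4)*b/2))*exp(-3^(1/4)*b/2) + (C3*sin(3^(1/4)*b/2) + C4*cos(3^(1/4)*b/2))*exp(3^(1/4)*b/2)


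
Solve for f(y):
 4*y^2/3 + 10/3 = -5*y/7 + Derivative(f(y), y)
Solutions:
 f(y) = C1 + 4*y^3/9 + 5*y^2/14 + 10*y/3


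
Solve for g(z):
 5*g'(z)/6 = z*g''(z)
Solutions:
 g(z) = C1 + C2*z^(11/6)


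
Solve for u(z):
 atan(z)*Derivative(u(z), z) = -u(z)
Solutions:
 u(z) = C1*exp(-Integral(1/atan(z), z))


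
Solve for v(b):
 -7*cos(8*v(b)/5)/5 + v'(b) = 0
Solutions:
 -7*b/5 - 5*log(sin(8*v(b)/5) - 1)/16 + 5*log(sin(8*v(b)/5) + 1)/16 = C1


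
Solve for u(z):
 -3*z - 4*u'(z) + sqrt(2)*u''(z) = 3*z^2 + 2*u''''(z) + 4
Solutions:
 u(z) = C1 + C2*exp(3^(1/3)*z*(sqrt(2)*3^(1/3)/(sqrt(3)*sqrt(108 - sqrt(2))/2 + 9)^(1/3) + 2*(sqrt(3)*sqrt(108 - sqrt(2))/2 + 9)^(1/3))/12)*sin(z*(-3*sqrt(6)/(3*sqrt(3)*sqrt(108 - sqrt(2))/2 + 27)^(1/3) + 2*sqrt(3)*(3*sqrt(3)*sqrt(108 - sqrt(2))/2 + 27)^(1/3))/12) + C3*exp(3^(1/3)*z*(sqrt(2)*3^(1/3)/(sqrt(3)*sqrt(108 - sqrt(2))/2 + 9)^(1/3) + 2*(sqrt(3)*sqrt(108 - sqrt(2))/2 + 9)^(1/3))/12)*cos(z*(-3*sqrt(6)/(3*sqrt(3)*sqrt(108 - sqrt(2))/2 + 27)^(1/3) + 2*sqrt(3)*(3*sqrt(3)*sqrt(108 - sqrt(2))/2 + 27)^(1/3))/12) + C4*exp(-3^(1/3)*z*(sqrt(2)*3^(1/3)/(sqrt(3)*sqrt(108 - sqrt(2))/2 + 9)^(1/3) + 2*(sqrt(3)*sqrt(108 - sqrt(2))/2 + 9)^(1/3))/6) - z^3/4 - 3*z^2/8 - 3*sqrt(2)*z^2/16 - 19*z/16 - 3*sqrt(2)*z/16


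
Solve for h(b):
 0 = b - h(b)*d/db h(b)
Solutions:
 h(b) = -sqrt(C1 + b^2)
 h(b) = sqrt(C1 + b^2)


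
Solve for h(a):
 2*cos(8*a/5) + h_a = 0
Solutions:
 h(a) = C1 - 5*sin(8*a/5)/4


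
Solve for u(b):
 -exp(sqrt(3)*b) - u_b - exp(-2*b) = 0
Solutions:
 u(b) = C1 - sqrt(3)*exp(sqrt(3)*b)/3 + exp(-2*b)/2


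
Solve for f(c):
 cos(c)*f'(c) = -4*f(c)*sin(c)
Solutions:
 f(c) = C1*cos(c)^4


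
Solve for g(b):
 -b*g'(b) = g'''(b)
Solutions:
 g(b) = C1 + Integral(C2*airyai(-b) + C3*airybi(-b), b)


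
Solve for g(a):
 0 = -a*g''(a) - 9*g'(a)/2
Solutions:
 g(a) = C1 + C2/a^(7/2)


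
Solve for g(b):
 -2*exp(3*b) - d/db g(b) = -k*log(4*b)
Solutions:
 g(b) = C1 + b*k*log(b) + b*k*(-1 + 2*log(2)) - 2*exp(3*b)/3


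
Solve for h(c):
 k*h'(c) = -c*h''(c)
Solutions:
 h(c) = C1 + c^(1 - re(k))*(C2*sin(log(c)*Abs(im(k))) + C3*cos(log(c)*im(k)))


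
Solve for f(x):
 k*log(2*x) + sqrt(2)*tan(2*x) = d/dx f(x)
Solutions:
 f(x) = C1 + k*x*(log(x) - 1) + k*x*log(2) - sqrt(2)*log(cos(2*x))/2


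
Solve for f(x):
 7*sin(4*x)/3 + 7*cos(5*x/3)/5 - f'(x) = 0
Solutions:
 f(x) = C1 + 21*sin(5*x/3)/25 - 7*cos(4*x)/12


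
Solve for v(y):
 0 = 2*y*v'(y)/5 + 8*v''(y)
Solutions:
 v(y) = C1 + C2*erf(sqrt(10)*y/20)


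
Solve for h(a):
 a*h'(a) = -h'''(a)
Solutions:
 h(a) = C1 + Integral(C2*airyai(-a) + C3*airybi(-a), a)


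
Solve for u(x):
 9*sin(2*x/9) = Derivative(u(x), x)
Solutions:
 u(x) = C1 - 81*cos(2*x/9)/2


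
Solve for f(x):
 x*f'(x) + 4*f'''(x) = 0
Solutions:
 f(x) = C1 + Integral(C2*airyai(-2^(1/3)*x/2) + C3*airybi(-2^(1/3)*x/2), x)


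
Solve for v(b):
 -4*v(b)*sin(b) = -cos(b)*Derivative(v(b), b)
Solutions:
 v(b) = C1/cos(b)^4


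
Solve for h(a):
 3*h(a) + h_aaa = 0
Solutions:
 h(a) = C3*exp(-3^(1/3)*a) + (C1*sin(3^(5/6)*a/2) + C2*cos(3^(5/6)*a/2))*exp(3^(1/3)*a/2)


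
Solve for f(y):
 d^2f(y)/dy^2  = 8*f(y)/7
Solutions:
 f(y) = C1*exp(-2*sqrt(14)*y/7) + C2*exp(2*sqrt(14)*y/7)


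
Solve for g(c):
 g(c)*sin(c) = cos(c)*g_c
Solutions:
 g(c) = C1/cos(c)


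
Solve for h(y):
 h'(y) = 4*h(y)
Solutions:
 h(y) = C1*exp(4*y)


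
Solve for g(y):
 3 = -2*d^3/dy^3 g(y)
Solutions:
 g(y) = C1 + C2*y + C3*y^2 - y^3/4


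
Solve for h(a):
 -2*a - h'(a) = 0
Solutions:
 h(a) = C1 - a^2


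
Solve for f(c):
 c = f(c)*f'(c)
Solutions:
 f(c) = -sqrt(C1 + c^2)
 f(c) = sqrt(C1 + c^2)


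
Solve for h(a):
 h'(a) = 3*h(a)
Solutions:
 h(a) = C1*exp(3*a)


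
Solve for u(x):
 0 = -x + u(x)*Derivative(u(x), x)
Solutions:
 u(x) = -sqrt(C1 + x^2)
 u(x) = sqrt(C1 + x^2)


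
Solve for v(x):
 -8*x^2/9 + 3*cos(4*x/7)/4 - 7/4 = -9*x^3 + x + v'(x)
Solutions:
 v(x) = C1 + 9*x^4/4 - 8*x^3/27 - x^2/2 - 7*x/4 + 21*sin(4*x/7)/16


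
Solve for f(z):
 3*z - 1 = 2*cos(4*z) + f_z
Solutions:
 f(z) = C1 + 3*z^2/2 - z - sin(4*z)/2


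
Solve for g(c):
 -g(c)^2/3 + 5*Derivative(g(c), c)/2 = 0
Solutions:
 g(c) = -15/(C1 + 2*c)


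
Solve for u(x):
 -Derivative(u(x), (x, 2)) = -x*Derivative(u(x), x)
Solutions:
 u(x) = C1 + C2*erfi(sqrt(2)*x/2)


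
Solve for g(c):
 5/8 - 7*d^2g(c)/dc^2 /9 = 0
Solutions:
 g(c) = C1 + C2*c + 45*c^2/112


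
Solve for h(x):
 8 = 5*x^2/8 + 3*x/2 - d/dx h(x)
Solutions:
 h(x) = C1 + 5*x^3/24 + 3*x^2/4 - 8*x


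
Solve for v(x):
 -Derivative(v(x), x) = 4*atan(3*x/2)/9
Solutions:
 v(x) = C1 - 4*x*atan(3*x/2)/9 + 4*log(9*x^2 + 4)/27


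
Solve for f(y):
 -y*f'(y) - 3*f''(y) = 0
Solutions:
 f(y) = C1 + C2*erf(sqrt(6)*y/6)


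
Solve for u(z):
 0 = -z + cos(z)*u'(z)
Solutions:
 u(z) = C1 + Integral(z/cos(z), z)


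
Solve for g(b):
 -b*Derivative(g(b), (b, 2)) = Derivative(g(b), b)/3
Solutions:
 g(b) = C1 + C2*b^(2/3)


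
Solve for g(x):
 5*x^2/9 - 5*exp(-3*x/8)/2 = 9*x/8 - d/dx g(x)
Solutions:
 g(x) = C1 - 5*x^3/27 + 9*x^2/16 - 20*exp(-3*x/8)/3


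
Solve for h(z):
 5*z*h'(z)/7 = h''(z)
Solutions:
 h(z) = C1 + C2*erfi(sqrt(70)*z/14)


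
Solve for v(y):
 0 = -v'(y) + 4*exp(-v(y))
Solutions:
 v(y) = log(C1 + 4*y)


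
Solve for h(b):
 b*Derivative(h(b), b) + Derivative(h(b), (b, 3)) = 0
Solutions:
 h(b) = C1 + Integral(C2*airyai(-b) + C3*airybi(-b), b)


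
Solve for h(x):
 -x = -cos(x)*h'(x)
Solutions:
 h(x) = C1 + Integral(x/cos(x), x)


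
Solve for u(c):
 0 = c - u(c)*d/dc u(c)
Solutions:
 u(c) = -sqrt(C1 + c^2)
 u(c) = sqrt(C1 + c^2)


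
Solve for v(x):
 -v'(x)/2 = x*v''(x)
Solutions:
 v(x) = C1 + C2*sqrt(x)


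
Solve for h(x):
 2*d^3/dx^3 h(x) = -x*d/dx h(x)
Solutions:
 h(x) = C1 + Integral(C2*airyai(-2^(2/3)*x/2) + C3*airybi(-2^(2/3)*x/2), x)


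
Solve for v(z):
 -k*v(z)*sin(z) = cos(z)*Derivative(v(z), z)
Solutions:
 v(z) = C1*exp(k*log(cos(z)))


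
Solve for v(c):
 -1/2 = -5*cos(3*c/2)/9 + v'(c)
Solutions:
 v(c) = C1 - c/2 + 10*sin(3*c/2)/27


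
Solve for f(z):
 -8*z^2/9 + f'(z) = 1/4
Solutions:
 f(z) = C1 + 8*z^3/27 + z/4


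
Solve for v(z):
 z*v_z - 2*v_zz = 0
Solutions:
 v(z) = C1 + C2*erfi(z/2)


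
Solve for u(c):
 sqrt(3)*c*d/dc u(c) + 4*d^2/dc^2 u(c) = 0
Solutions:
 u(c) = C1 + C2*erf(sqrt(2)*3^(1/4)*c/4)


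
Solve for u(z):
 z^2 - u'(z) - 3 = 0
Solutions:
 u(z) = C1 + z^3/3 - 3*z


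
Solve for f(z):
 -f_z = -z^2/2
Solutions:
 f(z) = C1 + z^3/6


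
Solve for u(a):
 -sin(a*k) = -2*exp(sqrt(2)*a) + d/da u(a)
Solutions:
 u(a) = C1 + sqrt(2)*exp(sqrt(2)*a) + cos(a*k)/k


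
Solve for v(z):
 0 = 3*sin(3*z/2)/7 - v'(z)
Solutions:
 v(z) = C1 - 2*cos(3*z/2)/7


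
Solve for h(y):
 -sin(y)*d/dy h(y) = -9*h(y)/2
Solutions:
 h(y) = C1*(cos(y) - 1)^(1/4)*(cos(y)^2 - 2*cos(y) + 1)/((cos(y) + 1)^(1/4)*(cos(y)^2 + 2*cos(y) + 1))


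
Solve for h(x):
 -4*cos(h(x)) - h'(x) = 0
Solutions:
 h(x) = pi - asin((C1 + exp(8*x))/(C1 - exp(8*x)))
 h(x) = asin((C1 + exp(8*x))/(C1 - exp(8*x)))


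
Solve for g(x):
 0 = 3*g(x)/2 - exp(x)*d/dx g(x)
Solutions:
 g(x) = C1*exp(-3*exp(-x)/2)


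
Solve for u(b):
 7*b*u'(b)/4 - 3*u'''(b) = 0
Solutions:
 u(b) = C1 + Integral(C2*airyai(126^(1/3)*b/6) + C3*airybi(126^(1/3)*b/6), b)


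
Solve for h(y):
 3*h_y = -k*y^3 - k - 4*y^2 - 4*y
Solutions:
 h(y) = C1 - k*y^4/12 - k*y/3 - 4*y^3/9 - 2*y^2/3


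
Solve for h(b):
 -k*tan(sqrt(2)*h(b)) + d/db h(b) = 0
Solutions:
 h(b) = sqrt(2)*(pi - asin(C1*exp(sqrt(2)*b*k)))/2
 h(b) = sqrt(2)*asin(C1*exp(sqrt(2)*b*k))/2


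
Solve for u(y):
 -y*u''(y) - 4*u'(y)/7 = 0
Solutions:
 u(y) = C1 + C2*y^(3/7)


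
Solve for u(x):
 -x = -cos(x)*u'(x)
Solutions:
 u(x) = C1 + Integral(x/cos(x), x)


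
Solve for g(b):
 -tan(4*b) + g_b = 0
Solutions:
 g(b) = C1 - log(cos(4*b))/4


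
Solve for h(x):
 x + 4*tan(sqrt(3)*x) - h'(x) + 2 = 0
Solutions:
 h(x) = C1 + x^2/2 + 2*x - 4*sqrt(3)*log(cos(sqrt(3)*x))/3


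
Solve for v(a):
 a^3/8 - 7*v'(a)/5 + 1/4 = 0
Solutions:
 v(a) = C1 + 5*a^4/224 + 5*a/28


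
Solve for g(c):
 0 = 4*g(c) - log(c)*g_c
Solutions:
 g(c) = C1*exp(4*li(c))


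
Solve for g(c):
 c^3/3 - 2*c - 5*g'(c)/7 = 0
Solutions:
 g(c) = C1 + 7*c^4/60 - 7*c^2/5


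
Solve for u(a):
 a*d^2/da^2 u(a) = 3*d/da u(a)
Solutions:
 u(a) = C1 + C2*a^4


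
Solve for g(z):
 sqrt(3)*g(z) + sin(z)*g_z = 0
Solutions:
 g(z) = C1*(cos(z) + 1)^(sqrt(3)/2)/(cos(z) - 1)^(sqrt(3)/2)


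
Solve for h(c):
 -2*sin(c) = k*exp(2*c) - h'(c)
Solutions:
 h(c) = C1 + k*exp(2*c)/2 - 2*cos(c)


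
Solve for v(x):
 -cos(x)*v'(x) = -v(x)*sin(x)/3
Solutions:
 v(x) = C1/cos(x)^(1/3)


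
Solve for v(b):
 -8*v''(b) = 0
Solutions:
 v(b) = C1 + C2*b


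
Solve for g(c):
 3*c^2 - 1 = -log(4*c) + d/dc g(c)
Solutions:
 g(c) = C1 + c^3 + c*log(c) - 2*c + c*log(4)


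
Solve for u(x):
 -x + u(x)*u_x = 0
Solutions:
 u(x) = -sqrt(C1 + x^2)
 u(x) = sqrt(C1 + x^2)


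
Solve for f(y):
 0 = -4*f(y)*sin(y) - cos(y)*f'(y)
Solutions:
 f(y) = C1*cos(y)^4


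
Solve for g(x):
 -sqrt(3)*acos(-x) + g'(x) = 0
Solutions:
 g(x) = C1 + sqrt(3)*(x*acos(-x) + sqrt(1 - x^2))


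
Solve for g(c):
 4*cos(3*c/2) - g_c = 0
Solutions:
 g(c) = C1 + 8*sin(3*c/2)/3


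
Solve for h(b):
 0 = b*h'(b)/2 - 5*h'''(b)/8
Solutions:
 h(b) = C1 + Integral(C2*airyai(10^(2/3)*b/5) + C3*airybi(10^(2/3)*b/5), b)


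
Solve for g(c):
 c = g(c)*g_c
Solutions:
 g(c) = -sqrt(C1 + c^2)
 g(c) = sqrt(C1 + c^2)


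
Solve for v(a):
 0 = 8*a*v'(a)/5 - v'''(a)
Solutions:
 v(a) = C1 + Integral(C2*airyai(2*5^(2/3)*a/5) + C3*airybi(2*5^(2/3)*a/5), a)


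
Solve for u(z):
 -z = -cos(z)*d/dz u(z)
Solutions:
 u(z) = C1 + Integral(z/cos(z), z)


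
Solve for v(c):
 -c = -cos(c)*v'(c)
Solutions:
 v(c) = C1 + Integral(c/cos(c), c)


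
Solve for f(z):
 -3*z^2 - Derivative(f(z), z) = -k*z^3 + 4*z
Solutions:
 f(z) = C1 + k*z^4/4 - z^3 - 2*z^2


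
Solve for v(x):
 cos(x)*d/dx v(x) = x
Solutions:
 v(x) = C1 + Integral(x/cos(x), x)


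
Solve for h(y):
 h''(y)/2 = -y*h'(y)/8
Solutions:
 h(y) = C1 + C2*erf(sqrt(2)*y/4)


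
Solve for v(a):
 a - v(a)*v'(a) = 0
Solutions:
 v(a) = -sqrt(C1 + a^2)
 v(a) = sqrt(C1 + a^2)


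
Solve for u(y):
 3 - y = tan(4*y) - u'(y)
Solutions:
 u(y) = C1 + y^2/2 - 3*y - log(cos(4*y))/4


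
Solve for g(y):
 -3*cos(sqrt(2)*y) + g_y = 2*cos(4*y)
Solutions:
 g(y) = C1 + sin(4*y)/2 + 3*sqrt(2)*sin(sqrt(2)*y)/2


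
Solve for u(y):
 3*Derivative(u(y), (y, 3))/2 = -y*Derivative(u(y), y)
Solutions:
 u(y) = C1 + Integral(C2*airyai(-2^(1/3)*3^(2/3)*y/3) + C3*airybi(-2^(1/3)*3^(2/3)*y/3), y)


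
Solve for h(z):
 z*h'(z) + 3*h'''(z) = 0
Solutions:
 h(z) = C1 + Integral(C2*airyai(-3^(2/3)*z/3) + C3*airybi(-3^(2/3)*z/3), z)


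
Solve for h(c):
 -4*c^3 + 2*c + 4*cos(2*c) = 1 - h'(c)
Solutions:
 h(c) = C1 + c^4 - c^2 + c - 2*sin(2*c)


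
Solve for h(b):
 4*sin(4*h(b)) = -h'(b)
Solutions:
 h(b) = -acos((-C1 - exp(32*b))/(C1 - exp(32*b)))/4 + pi/2
 h(b) = acos((-C1 - exp(32*b))/(C1 - exp(32*b)))/4


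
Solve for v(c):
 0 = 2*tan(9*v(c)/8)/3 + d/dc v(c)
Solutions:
 v(c) = -8*asin(C1*exp(-3*c/4))/9 + 8*pi/9
 v(c) = 8*asin(C1*exp(-3*c/4))/9


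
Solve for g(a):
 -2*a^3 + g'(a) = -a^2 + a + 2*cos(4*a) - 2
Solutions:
 g(a) = C1 + a^4/2 - a^3/3 + a^2/2 - 2*a + sin(4*a)/2


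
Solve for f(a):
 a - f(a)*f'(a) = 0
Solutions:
 f(a) = -sqrt(C1 + a^2)
 f(a) = sqrt(C1 + a^2)


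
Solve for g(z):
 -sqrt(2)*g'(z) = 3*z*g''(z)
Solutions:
 g(z) = C1 + C2*z^(1 - sqrt(2)/3)


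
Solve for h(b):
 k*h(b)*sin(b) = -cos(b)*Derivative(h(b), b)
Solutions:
 h(b) = C1*exp(k*log(cos(b)))


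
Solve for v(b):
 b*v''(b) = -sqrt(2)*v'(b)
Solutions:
 v(b) = C1 + C2*b^(1 - sqrt(2))


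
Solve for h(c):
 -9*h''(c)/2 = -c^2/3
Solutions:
 h(c) = C1 + C2*c + c^4/162


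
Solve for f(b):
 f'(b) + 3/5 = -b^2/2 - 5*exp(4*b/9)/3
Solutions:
 f(b) = C1 - b^3/6 - 3*b/5 - 15*exp(4*b/9)/4


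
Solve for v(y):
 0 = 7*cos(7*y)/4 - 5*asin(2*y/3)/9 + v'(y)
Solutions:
 v(y) = C1 + 5*y*asin(2*y/3)/9 + 5*sqrt(9 - 4*y^2)/18 - sin(7*y)/4


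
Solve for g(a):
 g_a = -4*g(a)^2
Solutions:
 g(a) = 1/(C1 + 4*a)


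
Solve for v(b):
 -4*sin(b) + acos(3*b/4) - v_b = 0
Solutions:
 v(b) = C1 + b*acos(3*b/4) - sqrt(16 - 9*b^2)/3 + 4*cos(b)


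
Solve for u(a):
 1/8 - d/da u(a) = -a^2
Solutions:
 u(a) = C1 + a^3/3 + a/8


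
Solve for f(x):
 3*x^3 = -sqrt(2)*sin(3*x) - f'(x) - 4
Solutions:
 f(x) = C1 - 3*x^4/4 - 4*x + sqrt(2)*cos(3*x)/3


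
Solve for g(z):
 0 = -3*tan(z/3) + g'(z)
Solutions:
 g(z) = C1 - 9*log(cos(z/3))


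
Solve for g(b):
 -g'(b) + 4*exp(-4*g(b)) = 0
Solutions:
 g(b) = log(-I*(C1 + 16*b)^(1/4))
 g(b) = log(I*(C1 + 16*b)^(1/4))
 g(b) = log(-(C1 + 16*b)^(1/4))
 g(b) = log(C1 + 16*b)/4


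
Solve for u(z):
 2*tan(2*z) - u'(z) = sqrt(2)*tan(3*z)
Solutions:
 u(z) = C1 - log(cos(2*z)) + sqrt(2)*log(cos(3*z))/3


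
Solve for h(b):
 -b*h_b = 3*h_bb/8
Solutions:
 h(b) = C1 + C2*erf(2*sqrt(3)*b/3)


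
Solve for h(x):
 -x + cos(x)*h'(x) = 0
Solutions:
 h(x) = C1 + Integral(x/cos(x), x)


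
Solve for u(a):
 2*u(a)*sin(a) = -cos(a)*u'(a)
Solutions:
 u(a) = C1*cos(a)^2


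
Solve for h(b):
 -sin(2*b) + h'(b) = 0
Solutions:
 h(b) = C1 - cos(2*b)/2


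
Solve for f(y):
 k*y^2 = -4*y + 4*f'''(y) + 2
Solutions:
 f(y) = C1 + C2*y + C3*y^2 + k*y^5/240 + y^4/24 - y^3/12


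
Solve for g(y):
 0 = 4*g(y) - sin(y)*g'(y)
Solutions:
 g(y) = C1*(cos(y)^2 - 2*cos(y) + 1)/(cos(y)^2 + 2*cos(y) + 1)


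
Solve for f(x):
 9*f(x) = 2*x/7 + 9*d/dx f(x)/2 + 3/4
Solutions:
 f(x) = C1*exp(2*x) + 2*x/63 + 25/252


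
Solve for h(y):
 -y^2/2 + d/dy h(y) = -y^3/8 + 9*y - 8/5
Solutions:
 h(y) = C1 - y^4/32 + y^3/6 + 9*y^2/2 - 8*y/5


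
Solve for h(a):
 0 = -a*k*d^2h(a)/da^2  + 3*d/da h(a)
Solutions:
 h(a) = C1 + a^(((re(k) + 3)*re(k) + im(k)^2)/(re(k)^2 + im(k)^2))*(C2*sin(3*log(a)*Abs(im(k))/(re(k)^2 + im(k)^2)) + C3*cos(3*log(a)*im(k)/(re(k)^2 + im(k)^2)))


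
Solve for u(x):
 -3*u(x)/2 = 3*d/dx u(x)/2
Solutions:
 u(x) = C1*exp(-x)


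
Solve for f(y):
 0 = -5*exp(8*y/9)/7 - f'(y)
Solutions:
 f(y) = C1 - 45*exp(8*y/9)/56


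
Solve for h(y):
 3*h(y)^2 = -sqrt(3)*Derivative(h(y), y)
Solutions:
 h(y) = 1/(C1 + sqrt(3)*y)


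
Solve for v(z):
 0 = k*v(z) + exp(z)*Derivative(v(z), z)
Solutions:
 v(z) = C1*exp(k*exp(-z))


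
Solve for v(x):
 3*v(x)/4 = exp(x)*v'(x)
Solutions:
 v(x) = C1*exp(-3*exp(-x)/4)


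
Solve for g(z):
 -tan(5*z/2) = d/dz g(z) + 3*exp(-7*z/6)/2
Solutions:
 g(z) = C1 - log(tan(5*z/2)^2 + 1)/5 + 9*exp(-7*z/6)/7


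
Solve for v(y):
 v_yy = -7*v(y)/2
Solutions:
 v(y) = C1*sin(sqrt(14)*y/2) + C2*cos(sqrt(14)*y/2)


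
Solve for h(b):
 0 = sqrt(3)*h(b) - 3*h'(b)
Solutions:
 h(b) = C1*exp(sqrt(3)*b/3)


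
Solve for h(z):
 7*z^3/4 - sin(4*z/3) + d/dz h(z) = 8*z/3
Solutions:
 h(z) = C1 - 7*z^4/16 + 4*z^2/3 - 3*cos(4*z/3)/4


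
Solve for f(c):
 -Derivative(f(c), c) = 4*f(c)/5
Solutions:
 f(c) = C1*exp(-4*c/5)


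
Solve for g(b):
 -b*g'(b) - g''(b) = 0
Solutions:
 g(b) = C1 + C2*erf(sqrt(2)*b/2)


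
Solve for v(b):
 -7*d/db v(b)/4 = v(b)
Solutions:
 v(b) = C1*exp(-4*b/7)


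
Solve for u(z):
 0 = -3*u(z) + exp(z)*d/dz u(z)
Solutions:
 u(z) = C1*exp(-3*exp(-z))


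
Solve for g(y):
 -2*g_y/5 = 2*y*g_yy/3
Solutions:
 g(y) = C1 + C2*y^(2/5)


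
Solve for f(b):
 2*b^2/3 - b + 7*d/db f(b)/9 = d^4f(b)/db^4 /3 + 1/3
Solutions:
 f(b) = C1 + C4*exp(3^(2/3)*7^(1/3)*b/3) - 2*b^3/7 + 9*b^2/14 + 3*b/7 + (C2*sin(3^(1/6)*7^(1/3)*b/2) + C3*cos(3^(1/6)*7^(1/3)*b/2))*exp(-3^(2/3)*7^(1/3)*b/6)


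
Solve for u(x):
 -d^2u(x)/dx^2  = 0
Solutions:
 u(x) = C1 + C2*x


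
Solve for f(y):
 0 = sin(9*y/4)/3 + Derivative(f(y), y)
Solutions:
 f(y) = C1 + 4*cos(9*y/4)/27


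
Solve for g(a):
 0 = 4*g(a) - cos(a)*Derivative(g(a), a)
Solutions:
 g(a) = C1*(sin(a)^2 + 2*sin(a) + 1)/(sin(a)^2 - 2*sin(a) + 1)


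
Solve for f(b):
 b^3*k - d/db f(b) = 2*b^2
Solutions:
 f(b) = C1 + b^4*k/4 - 2*b^3/3


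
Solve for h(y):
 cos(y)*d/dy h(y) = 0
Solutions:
 h(y) = C1


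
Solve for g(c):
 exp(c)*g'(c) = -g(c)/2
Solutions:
 g(c) = C1*exp(exp(-c)/2)


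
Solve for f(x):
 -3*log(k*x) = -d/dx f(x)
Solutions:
 f(x) = C1 + 3*x*log(k*x) - 3*x


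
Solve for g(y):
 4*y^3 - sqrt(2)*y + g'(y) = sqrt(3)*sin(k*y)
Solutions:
 g(y) = C1 - y^4 + sqrt(2)*y^2/2 - sqrt(3)*cos(k*y)/k


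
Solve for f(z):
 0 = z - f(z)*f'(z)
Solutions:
 f(z) = -sqrt(C1 + z^2)
 f(z) = sqrt(C1 + z^2)


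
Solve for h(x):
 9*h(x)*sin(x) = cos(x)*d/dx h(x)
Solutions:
 h(x) = C1/cos(x)^9


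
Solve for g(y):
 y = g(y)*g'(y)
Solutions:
 g(y) = -sqrt(C1 + y^2)
 g(y) = sqrt(C1 + y^2)


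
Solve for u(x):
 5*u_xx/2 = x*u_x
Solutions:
 u(x) = C1 + C2*erfi(sqrt(5)*x/5)


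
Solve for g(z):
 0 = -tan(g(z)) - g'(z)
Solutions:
 g(z) = pi - asin(C1*exp(-z))
 g(z) = asin(C1*exp(-z))


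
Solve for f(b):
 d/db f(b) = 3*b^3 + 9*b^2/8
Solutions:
 f(b) = C1 + 3*b^4/4 + 3*b^3/8


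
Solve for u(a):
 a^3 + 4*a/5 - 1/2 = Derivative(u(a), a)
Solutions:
 u(a) = C1 + a^4/4 + 2*a^2/5 - a/2


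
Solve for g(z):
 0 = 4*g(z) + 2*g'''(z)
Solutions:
 g(z) = C3*exp(-2^(1/3)*z) + (C1*sin(2^(1/3)*sqrt(3)*z/2) + C2*cos(2^(1/3)*sqrt(3)*z/2))*exp(2^(1/3)*z/2)


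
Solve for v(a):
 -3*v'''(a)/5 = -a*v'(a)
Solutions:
 v(a) = C1 + Integral(C2*airyai(3^(2/3)*5^(1/3)*a/3) + C3*airybi(3^(2/3)*5^(1/3)*a/3), a)


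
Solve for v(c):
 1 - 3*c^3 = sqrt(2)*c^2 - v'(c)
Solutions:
 v(c) = C1 + 3*c^4/4 + sqrt(2)*c^3/3 - c


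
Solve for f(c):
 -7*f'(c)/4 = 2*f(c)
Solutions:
 f(c) = C1*exp(-8*c/7)


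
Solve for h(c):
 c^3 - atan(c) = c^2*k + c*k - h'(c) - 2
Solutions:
 h(c) = C1 - c^4/4 + c^3*k/3 + c^2*k/2 + c*atan(c) - 2*c - log(c^2 + 1)/2


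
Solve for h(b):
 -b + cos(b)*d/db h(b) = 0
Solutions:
 h(b) = C1 + Integral(b/cos(b), b)


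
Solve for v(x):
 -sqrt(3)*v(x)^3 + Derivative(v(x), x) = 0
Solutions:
 v(x) = -sqrt(2)*sqrt(-1/(C1 + sqrt(3)*x))/2
 v(x) = sqrt(2)*sqrt(-1/(C1 + sqrt(3)*x))/2


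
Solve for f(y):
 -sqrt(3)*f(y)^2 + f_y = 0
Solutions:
 f(y) = -1/(C1 + sqrt(3)*y)


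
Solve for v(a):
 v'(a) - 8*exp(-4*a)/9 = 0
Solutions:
 v(a) = C1 - 2*exp(-4*a)/9


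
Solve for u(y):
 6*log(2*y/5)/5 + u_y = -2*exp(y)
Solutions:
 u(y) = C1 - 6*y*log(y)/5 + 6*y*(-log(2) + 1 + log(5))/5 - 2*exp(y)


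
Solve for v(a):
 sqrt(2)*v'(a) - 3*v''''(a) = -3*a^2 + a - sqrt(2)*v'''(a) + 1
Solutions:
 v(a) = C1 + C2*exp(a*(-2^(2/3)*(9*sqrt(1506) + 247*sqrt(2))^(1/3) - 4*2^(1/3)/(9*sqrt(1506) + 247*sqrt(2))^(1/3) + 4*sqrt(2))/36)*sin(2^(1/3)*sqrt(3)*a*(-2^(1/3)*(9*sqrt(1506) + 247*sqrt(2))^(1/3) + 4/(9*sqrt(1506) + 247*sqrt(2))^(1/3))/36) + C3*exp(a*(-2^(2/3)*(9*sqrt(1506) + 247*sqrt(2))^(1/3) - 4*2^(1/3)/(9*sqrt(1506) + 247*sqrt(2))^(1/3) + 4*sqrt(2))/36)*cos(2^(1/3)*sqrt(3)*a*(-2^(1/3)*(9*sqrt(1506) + 247*sqrt(2))^(1/3) + 4/(9*sqrt(1506) + 247*sqrt(2))^(1/3))/36) + C4*exp(a*(4*2^(1/3)/(9*sqrt(1506) + 247*sqrt(2))^(1/3) + 2*sqrt(2) + 2^(2/3)*(9*sqrt(1506) + 247*sqrt(2))^(1/3))/18) - sqrt(2)*a^3/2 + sqrt(2)*a^2/4 + 7*sqrt(2)*a/2


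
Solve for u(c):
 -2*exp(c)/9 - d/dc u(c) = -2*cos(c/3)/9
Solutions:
 u(c) = C1 - 2*exp(c)/9 + 2*sin(c/3)/3


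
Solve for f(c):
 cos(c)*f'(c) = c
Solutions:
 f(c) = C1 + Integral(c/cos(c), c)


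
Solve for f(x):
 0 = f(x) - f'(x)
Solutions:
 f(x) = C1*exp(x)


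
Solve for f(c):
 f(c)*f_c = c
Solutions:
 f(c) = -sqrt(C1 + c^2)
 f(c) = sqrt(C1 + c^2)


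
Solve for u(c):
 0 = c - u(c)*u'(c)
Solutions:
 u(c) = -sqrt(C1 + c^2)
 u(c) = sqrt(C1 + c^2)


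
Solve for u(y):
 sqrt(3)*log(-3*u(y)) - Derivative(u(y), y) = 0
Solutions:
 -sqrt(3)*Integral(1/(log(-_y) + log(3)), (_y, u(y)))/3 = C1 - y


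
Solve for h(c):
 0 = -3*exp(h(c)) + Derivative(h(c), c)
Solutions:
 h(c) = log(-1/(C1 + 3*c))


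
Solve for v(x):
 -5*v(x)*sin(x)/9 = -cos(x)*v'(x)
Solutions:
 v(x) = C1/cos(x)^(5/9)


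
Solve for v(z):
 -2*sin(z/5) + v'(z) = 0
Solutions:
 v(z) = C1 - 10*cos(z/5)


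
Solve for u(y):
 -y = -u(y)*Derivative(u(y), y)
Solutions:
 u(y) = -sqrt(C1 + y^2)
 u(y) = sqrt(C1 + y^2)


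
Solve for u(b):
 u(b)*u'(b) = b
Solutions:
 u(b) = -sqrt(C1 + b^2)
 u(b) = sqrt(C1 + b^2)


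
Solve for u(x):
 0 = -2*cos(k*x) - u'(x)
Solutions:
 u(x) = C1 - 2*sin(k*x)/k


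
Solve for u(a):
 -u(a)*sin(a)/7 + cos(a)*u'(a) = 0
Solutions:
 u(a) = C1/cos(a)^(1/7)


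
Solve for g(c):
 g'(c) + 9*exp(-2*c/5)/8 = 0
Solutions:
 g(c) = C1 + 45*exp(-2*c/5)/16


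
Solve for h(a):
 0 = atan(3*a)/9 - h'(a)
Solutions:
 h(a) = C1 + a*atan(3*a)/9 - log(9*a^2 + 1)/54


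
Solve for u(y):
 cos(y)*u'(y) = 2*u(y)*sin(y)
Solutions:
 u(y) = C1/cos(y)^2


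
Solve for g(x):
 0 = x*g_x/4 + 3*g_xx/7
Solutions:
 g(x) = C1 + C2*erf(sqrt(42)*x/12)


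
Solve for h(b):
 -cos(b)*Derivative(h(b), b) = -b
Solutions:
 h(b) = C1 + Integral(b/cos(b), b)


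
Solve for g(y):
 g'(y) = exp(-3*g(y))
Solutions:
 g(y) = log(C1 + 3*y)/3
 g(y) = log((-3^(1/3) - 3^(5/6)*I)*(C1 + y)^(1/3)/2)
 g(y) = log((-3^(1/3) + 3^(5/6)*I)*(C1 + y)^(1/3)/2)


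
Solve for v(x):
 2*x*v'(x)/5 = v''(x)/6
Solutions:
 v(x) = C1 + C2*erfi(sqrt(30)*x/5)


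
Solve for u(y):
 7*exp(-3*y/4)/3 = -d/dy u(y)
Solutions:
 u(y) = C1 + 28*exp(-3*y/4)/9


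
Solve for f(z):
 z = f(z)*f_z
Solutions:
 f(z) = -sqrt(C1 + z^2)
 f(z) = sqrt(C1 + z^2)


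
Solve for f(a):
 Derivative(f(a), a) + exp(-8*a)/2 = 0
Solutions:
 f(a) = C1 + exp(-8*a)/16


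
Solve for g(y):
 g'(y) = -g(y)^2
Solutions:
 g(y) = 1/(C1 + y)


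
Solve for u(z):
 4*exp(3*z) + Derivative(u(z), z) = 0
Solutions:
 u(z) = C1 - 4*exp(3*z)/3


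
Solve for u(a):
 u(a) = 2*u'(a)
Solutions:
 u(a) = C1*exp(a/2)


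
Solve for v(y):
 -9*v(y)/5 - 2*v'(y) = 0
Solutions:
 v(y) = C1*exp(-9*y/10)


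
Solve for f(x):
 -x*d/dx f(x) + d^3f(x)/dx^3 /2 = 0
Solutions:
 f(x) = C1 + Integral(C2*airyai(2^(1/3)*x) + C3*airybi(2^(1/3)*x), x)


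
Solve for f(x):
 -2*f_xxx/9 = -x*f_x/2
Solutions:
 f(x) = C1 + Integral(C2*airyai(2^(1/3)*3^(2/3)*x/2) + C3*airybi(2^(1/3)*3^(2/3)*x/2), x)


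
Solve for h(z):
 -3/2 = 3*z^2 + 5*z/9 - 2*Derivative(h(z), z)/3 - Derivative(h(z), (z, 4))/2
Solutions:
 h(z) = C1 + C4*exp(-6^(2/3)*z/3) + 3*z^3/2 + 5*z^2/12 + 9*z/4 + (C2*sin(2^(2/3)*3^(1/6)*z/2) + C3*cos(2^(2/3)*3^(1/6)*z/2))*exp(6^(2/3)*z/6)


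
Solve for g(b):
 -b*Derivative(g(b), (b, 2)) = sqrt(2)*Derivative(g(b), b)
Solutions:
 g(b) = C1 + C2*b^(1 - sqrt(2))


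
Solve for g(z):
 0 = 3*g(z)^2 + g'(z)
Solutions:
 g(z) = 1/(C1 + 3*z)


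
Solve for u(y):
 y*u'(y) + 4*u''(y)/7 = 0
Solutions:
 u(y) = C1 + C2*erf(sqrt(14)*y/4)


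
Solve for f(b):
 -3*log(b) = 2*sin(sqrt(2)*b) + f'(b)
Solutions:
 f(b) = C1 - 3*b*log(b) + 3*b + sqrt(2)*cos(sqrt(2)*b)


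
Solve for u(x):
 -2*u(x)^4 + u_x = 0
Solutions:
 u(x) = (-1/(C1 + 6*x))^(1/3)
 u(x) = (-1/(C1 + 2*x))^(1/3)*(-3^(2/3) - 3*3^(1/6)*I)/6
 u(x) = (-1/(C1 + 2*x))^(1/3)*(-3^(2/3) + 3*3^(1/6)*I)/6


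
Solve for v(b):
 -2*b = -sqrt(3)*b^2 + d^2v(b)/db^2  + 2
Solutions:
 v(b) = C1 + C2*b + sqrt(3)*b^4/12 - b^3/3 - b^2


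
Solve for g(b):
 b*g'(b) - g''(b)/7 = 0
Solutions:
 g(b) = C1 + C2*erfi(sqrt(14)*b/2)


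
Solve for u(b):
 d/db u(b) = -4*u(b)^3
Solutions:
 u(b) = -sqrt(2)*sqrt(-1/(C1 - 4*b))/2
 u(b) = sqrt(2)*sqrt(-1/(C1 - 4*b))/2


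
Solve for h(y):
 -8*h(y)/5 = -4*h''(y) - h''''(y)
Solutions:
 h(y) = C1*exp(-y*sqrt(-2 + 2*sqrt(35)/5)) + C2*exp(y*sqrt(-2 + 2*sqrt(35)/5)) + C3*sin(y*sqrt(2 + 2*sqrt(35)/5)) + C4*cos(y*sqrt(2 + 2*sqrt(35)/5))


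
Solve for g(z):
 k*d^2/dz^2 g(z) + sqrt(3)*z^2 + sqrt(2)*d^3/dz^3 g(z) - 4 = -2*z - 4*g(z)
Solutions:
 g(z) = C1*exp(-z*(2^(5/6)*k^2/(2*(k^3/4 + sqrt(-k^6 + (k^3 + 108)^2)/4 + 27)^(1/3)) + sqrt(2)*k + 2*2^(1/6)*(k^3/4 + sqrt(-k^6 + (k^3 + 108)^2)/4 + 27)^(1/3))/6) + C2*exp(z*(-2^(5/6)*k^2/((-1 + sqrt(3)*I)*(k^3/4 + sqrt(-k^6 + (k^3 + 108)^2)/4 + 27)^(1/3)) - sqrt(2)*k + 2^(1/6)*(k^3/4 + sqrt(-k^6 + (k^3 + 108)^2)/4 + 27)^(1/3) - 2^(1/6)*sqrt(3)*I*(k^3/4 + sqrt(-k^6 + (k^3 + 108)^2)/4 + 27)^(1/3))/6) + C3*exp(z*(2^(5/6)*k^2/((1 + sqrt(3)*I)*(k^3/4 + sqrt(-k^6 + (k^3 + 108)^2)/4 + 27)^(1/3)) - sqrt(2)*k + 2^(1/6)*(k^3/4 + sqrt(-k^6 + (k^3 + 108)^2)/4 + 27)^(1/3) + 2^(1/6)*sqrt(3)*I*(k^3/4 + sqrt(-k^6 + (k^3 + 108)^2)/4 + 27)^(1/3))/6) + sqrt(3)*k/8 - sqrt(3)*z^2/4 - z/2 + 1


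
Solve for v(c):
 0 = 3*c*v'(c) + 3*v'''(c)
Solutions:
 v(c) = C1 + Integral(C2*airyai(-c) + C3*airybi(-c), c)


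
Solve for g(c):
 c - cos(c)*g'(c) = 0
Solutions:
 g(c) = C1 + Integral(c/cos(c), c)


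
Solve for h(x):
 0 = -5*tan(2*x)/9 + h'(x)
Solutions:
 h(x) = C1 - 5*log(cos(2*x))/18


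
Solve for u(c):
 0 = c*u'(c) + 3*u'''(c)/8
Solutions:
 u(c) = C1 + Integral(C2*airyai(-2*3^(2/3)*c/3) + C3*airybi(-2*3^(2/3)*c/3), c)


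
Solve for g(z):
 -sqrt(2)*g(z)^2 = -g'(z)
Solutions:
 g(z) = -1/(C1 + sqrt(2)*z)


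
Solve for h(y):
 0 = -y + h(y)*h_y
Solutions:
 h(y) = -sqrt(C1 + y^2)
 h(y) = sqrt(C1 + y^2)


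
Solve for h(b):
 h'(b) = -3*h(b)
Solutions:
 h(b) = C1*exp(-3*b)


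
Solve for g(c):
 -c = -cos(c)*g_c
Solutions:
 g(c) = C1 + Integral(c/cos(c), c)


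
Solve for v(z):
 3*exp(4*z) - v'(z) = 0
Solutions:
 v(z) = C1 + 3*exp(4*z)/4


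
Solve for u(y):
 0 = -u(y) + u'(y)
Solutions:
 u(y) = C1*exp(y)


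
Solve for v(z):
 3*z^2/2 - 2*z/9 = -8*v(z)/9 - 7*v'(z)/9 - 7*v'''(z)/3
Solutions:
 v(z) = C1*exp(7^(1/3)*z*(-7/(36 + sqrt(1345))^(1/3) + 7^(1/3)*(36 + sqrt(1345))^(1/3))/42)*sin(sqrt(3)*7^(1/3)*z*(7/(36 + sqrt(1345))^(1/3) + 7^(1/3)*(36 + sqrt(1345))^(1/3))/42) + C2*exp(7^(1/3)*z*(-7/(36 + sqrt(1345))^(1/3) + 7^(1/3)*(36 + sqrt(1345))^(1/3))/42)*cos(sqrt(3)*7^(1/3)*z*(7/(36 + sqrt(1345))^(1/3) + 7^(1/3)*(36 + sqrt(1345))^(1/3))/42) + C3*exp(-7^(1/3)*z*(-7/(36 + sqrt(1345))^(1/3) + 7^(1/3)*(36 + sqrt(1345))^(1/3))/21) - 27*z^2/16 + 205*z/64 - 1435/512


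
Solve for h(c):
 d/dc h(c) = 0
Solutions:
 h(c) = C1


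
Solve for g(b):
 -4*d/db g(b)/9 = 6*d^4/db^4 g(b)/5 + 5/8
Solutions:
 g(b) = C1 + C4*exp(-10^(1/3)*b/3) - 45*b/32 + (C2*sin(10^(1/3)*sqrt(3)*b/6) + C3*cos(10^(1/3)*sqrt(3)*b/6))*exp(10^(1/3)*b/6)


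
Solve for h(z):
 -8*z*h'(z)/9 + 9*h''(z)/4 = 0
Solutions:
 h(z) = C1 + C2*erfi(4*z/9)


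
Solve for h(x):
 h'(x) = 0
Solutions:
 h(x) = C1


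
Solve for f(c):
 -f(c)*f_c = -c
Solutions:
 f(c) = -sqrt(C1 + c^2)
 f(c) = sqrt(C1 + c^2)


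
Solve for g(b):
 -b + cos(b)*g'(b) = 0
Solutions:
 g(b) = C1 + Integral(b/cos(b), b)


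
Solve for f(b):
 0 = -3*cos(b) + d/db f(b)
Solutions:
 f(b) = C1 + 3*sin(b)


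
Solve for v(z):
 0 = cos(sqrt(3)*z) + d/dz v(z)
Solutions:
 v(z) = C1 - sqrt(3)*sin(sqrt(3)*z)/3


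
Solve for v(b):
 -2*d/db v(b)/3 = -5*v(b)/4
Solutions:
 v(b) = C1*exp(15*b/8)


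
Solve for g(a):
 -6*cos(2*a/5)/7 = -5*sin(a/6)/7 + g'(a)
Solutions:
 g(a) = C1 - 15*sin(2*a/5)/7 - 30*cos(a/6)/7


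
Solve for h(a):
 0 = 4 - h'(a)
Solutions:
 h(a) = C1 + 4*a


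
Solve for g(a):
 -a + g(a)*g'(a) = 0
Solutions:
 g(a) = -sqrt(C1 + a^2)
 g(a) = sqrt(C1 + a^2)


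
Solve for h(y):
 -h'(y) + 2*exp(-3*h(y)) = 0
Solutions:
 h(y) = log(C1 + 6*y)/3
 h(y) = log((-3^(1/3) - 3^(5/6)*I)*(C1 + 2*y)^(1/3)/2)
 h(y) = log((-3^(1/3) + 3^(5/6)*I)*(C1 + 2*y)^(1/3)/2)


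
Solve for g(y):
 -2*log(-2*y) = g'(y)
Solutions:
 g(y) = C1 - 2*y*log(-y) + 2*y*(1 - log(2))


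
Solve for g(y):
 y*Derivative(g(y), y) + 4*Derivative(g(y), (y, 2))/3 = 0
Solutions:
 g(y) = C1 + C2*erf(sqrt(6)*y/4)


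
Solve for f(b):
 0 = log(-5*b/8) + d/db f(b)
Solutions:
 f(b) = C1 - b*log(-b) + b*(-log(5) + 1 + 3*log(2))


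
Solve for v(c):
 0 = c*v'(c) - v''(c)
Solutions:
 v(c) = C1 + C2*erfi(sqrt(2)*c/2)


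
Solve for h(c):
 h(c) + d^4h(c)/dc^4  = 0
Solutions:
 h(c) = (C1*sin(sqrt(2)*c/2) + C2*cos(sqrt(2)*c/2))*exp(-sqrt(2)*c/2) + (C3*sin(sqrt(2)*c/2) + C4*cos(sqrt(2)*c/2))*exp(sqrt(2)*c/2)


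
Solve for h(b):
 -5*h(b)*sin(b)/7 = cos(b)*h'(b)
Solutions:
 h(b) = C1*cos(b)^(5/7)


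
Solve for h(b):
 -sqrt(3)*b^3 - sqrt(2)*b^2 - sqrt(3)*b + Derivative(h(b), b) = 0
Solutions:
 h(b) = C1 + sqrt(3)*b^4/4 + sqrt(2)*b^3/3 + sqrt(3)*b^2/2


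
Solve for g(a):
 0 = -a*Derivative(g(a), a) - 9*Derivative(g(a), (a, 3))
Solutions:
 g(a) = C1 + Integral(C2*airyai(-3^(1/3)*a/3) + C3*airybi(-3^(1/3)*a/3), a)


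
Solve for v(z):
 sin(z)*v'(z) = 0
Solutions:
 v(z) = C1


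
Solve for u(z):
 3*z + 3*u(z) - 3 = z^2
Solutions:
 u(z) = z^2/3 - z + 1


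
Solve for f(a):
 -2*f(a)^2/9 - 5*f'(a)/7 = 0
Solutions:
 f(a) = 45/(C1 + 14*a)


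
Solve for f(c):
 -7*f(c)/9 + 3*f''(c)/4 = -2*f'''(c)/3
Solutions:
 f(c) = C1*exp(-c*(27*3^(1/3)/(16*sqrt(2569) + 815)^(1/3) + 18 + 3^(2/3)*(16*sqrt(2569) + 815)^(1/3))/48)*sin(3^(1/6)*c*(-(16*sqrt(2569) + 815)^(1/3) + 9*3^(2/3)/(16*sqrt(2569) + 815)^(1/3))/16) + C2*exp(-c*(27*3^(1/3)/(16*sqrt(2569) + 815)^(1/3) + 18 + 3^(2/3)*(16*sqrt(2569) + 815)^(1/3))/48)*cos(3^(1/6)*c*(-(16*sqrt(2569) + 815)^(1/3) + 9*3^(2/3)/(16*sqrt(2569) + 815)^(1/3))/16) + C3*exp(c*(-9 + 27*3^(1/3)/(16*sqrt(2569) + 815)^(1/3) + 3^(2/3)*(16*sqrt(2569) + 815)^(1/3))/24)


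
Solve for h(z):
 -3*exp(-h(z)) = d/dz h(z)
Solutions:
 h(z) = log(C1 - 3*z)


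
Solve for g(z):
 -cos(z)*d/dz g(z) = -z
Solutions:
 g(z) = C1 + Integral(z/cos(z), z)


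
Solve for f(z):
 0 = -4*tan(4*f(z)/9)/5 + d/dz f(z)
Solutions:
 f(z) = -9*asin(C1*exp(16*z/45))/4 + 9*pi/4
 f(z) = 9*asin(C1*exp(16*z/45))/4


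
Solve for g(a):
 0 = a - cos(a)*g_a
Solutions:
 g(a) = C1 + Integral(a/cos(a), a)


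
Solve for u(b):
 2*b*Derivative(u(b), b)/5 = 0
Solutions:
 u(b) = C1


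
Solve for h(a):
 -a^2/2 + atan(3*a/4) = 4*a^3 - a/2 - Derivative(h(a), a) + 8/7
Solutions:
 h(a) = C1 + a^4 + a^3/6 - a^2/4 - a*atan(3*a/4) + 8*a/7 + 2*log(9*a^2 + 16)/3


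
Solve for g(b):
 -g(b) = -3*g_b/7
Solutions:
 g(b) = C1*exp(7*b/3)


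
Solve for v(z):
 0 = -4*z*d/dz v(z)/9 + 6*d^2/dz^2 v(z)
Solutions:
 v(z) = C1 + C2*erfi(sqrt(3)*z/9)


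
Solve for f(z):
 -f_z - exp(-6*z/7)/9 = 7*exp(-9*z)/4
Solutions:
 f(z) = C1 + 7*exp(-9*z)/36 + 7*exp(-6*z/7)/54


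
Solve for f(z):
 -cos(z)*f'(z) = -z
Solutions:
 f(z) = C1 + Integral(z/cos(z), z)


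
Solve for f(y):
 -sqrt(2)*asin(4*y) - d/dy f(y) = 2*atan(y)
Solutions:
 f(y) = C1 - 2*y*atan(y) - sqrt(2)*(y*asin(4*y) + sqrt(1 - 16*y^2)/4) + log(y^2 + 1)


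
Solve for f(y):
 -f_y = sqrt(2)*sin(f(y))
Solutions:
 f(y) = -acos((-C1 - exp(2*sqrt(2)*y))/(C1 - exp(2*sqrt(2)*y))) + 2*pi
 f(y) = acos((-C1 - exp(2*sqrt(2)*y))/(C1 - exp(2*sqrt(2)*y)))


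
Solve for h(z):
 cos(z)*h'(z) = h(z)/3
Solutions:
 h(z) = C1*(sin(z) + 1)^(1/6)/(sin(z) - 1)^(1/6)


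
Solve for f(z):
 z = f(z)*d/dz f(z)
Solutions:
 f(z) = -sqrt(C1 + z^2)
 f(z) = sqrt(C1 + z^2)


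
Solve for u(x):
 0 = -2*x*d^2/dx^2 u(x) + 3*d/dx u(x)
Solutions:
 u(x) = C1 + C2*x^(5/2)


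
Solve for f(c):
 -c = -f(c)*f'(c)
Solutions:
 f(c) = -sqrt(C1 + c^2)
 f(c) = sqrt(C1 + c^2)


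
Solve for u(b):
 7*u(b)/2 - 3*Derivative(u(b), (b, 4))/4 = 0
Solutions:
 u(b) = C1*exp(-14^(1/4)*3^(3/4)*b/3) + C2*exp(14^(1/4)*3^(3/4)*b/3) + C3*sin(14^(1/4)*3^(3/4)*b/3) + C4*cos(14^(1/4)*3^(3/4)*b/3)


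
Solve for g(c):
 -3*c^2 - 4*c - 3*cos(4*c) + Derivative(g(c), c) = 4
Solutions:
 g(c) = C1 + c^3 + 2*c^2 + 4*c + 3*sin(4*c)/4


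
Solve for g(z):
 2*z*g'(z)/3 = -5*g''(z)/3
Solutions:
 g(z) = C1 + C2*erf(sqrt(5)*z/5)


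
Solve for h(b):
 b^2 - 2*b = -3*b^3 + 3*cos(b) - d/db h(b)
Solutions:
 h(b) = C1 - 3*b^4/4 - b^3/3 + b^2 + 3*sin(b)


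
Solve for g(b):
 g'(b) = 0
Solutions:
 g(b) = C1


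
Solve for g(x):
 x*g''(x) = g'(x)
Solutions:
 g(x) = C1 + C2*x^2


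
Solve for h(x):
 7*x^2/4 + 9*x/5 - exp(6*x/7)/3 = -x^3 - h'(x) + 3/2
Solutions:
 h(x) = C1 - x^4/4 - 7*x^3/12 - 9*x^2/10 + 3*x/2 + 7*exp(6*x/7)/18


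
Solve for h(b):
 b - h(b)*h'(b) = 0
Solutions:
 h(b) = -sqrt(C1 + b^2)
 h(b) = sqrt(C1 + b^2)


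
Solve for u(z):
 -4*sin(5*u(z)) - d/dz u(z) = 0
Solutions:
 u(z) = -acos((-C1 - exp(40*z))/(C1 - exp(40*z)))/5 + 2*pi/5
 u(z) = acos((-C1 - exp(40*z))/(C1 - exp(40*z)))/5


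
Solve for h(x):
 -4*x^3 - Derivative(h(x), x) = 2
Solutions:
 h(x) = C1 - x^4 - 2*x


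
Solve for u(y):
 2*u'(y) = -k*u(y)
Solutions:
 u(y) = C1*exp(-k*y/2)


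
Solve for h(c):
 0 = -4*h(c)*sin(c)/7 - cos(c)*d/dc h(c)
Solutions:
 h(c) = C1*cos(c)^(4/7)


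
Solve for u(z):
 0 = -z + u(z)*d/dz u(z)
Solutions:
 u(z) = -sqrt(C1 + z^2)
 u(z) = sqrt(C1 + z^2)


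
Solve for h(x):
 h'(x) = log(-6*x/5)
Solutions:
 h(x) = C1 + x*log(-x) + x*(-log(5) - 1 + log(6))


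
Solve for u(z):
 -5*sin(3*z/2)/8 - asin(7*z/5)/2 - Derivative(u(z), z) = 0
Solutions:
 u(z) = C1 - z*asin(7*z/5)/2 - sqrt(25 - 49*z^2)/14 + 5*cos(3*z/2)/12


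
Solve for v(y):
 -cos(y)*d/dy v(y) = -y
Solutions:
 v(y) = C1 + Integral(y/cos(y), y)


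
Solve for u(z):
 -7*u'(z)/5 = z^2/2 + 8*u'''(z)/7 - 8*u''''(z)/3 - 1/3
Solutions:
 u(z) = C1 + C2*exp(z*(-10^(2/3)*(49*sqrt(22089) + 7283)^(1/3) - 40*10^(1/3)/(49*sqrt(22089) + 7283)^(1/3) + 40)/280)*sin(10^(1/3)*sqrt(3)*z*(-10^(1/3)*(49*sqrt(22089) + 7283)^(1/3) + 40/(49*sqrt(22089) + 7283)^(1/3))/280) + C3*exp(z*(-10^(2/3)*(49*sqrt(22089) + 7283)^(1/3) - 40*10^(1/3)/(49*sqrt(22089) + 7283)^(1/3) + 40)/280)*cos(10^(1/3)*sqrt(3)*z*(-10^(1/3)*(49*sqrt(22089) + 7283)^(1/3) + 40/(49*sqrt(22089) + 7283)^(1/3))/280) + C4*exp(z*(40*10^(1/3)/(49*sqrt(22089) + 7283)^(1/3) + 20 + 10^(2/3)*(49*sqrt(22089) + 7283)^(1/3))/140) - 5*z^3/42 + 845*z/1029


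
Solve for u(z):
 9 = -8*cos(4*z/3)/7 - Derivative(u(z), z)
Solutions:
 u(z) = C1 - 9*z - 6*sin(4*z/3)/7


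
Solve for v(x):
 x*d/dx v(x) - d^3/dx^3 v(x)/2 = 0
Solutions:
 v(x) = C1 + Integral(C2*airyai(2^(1/3)*x) + C3*airybi(2^(1/3)*x), x)


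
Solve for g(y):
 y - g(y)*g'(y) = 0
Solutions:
 g(y) = -sqrt(C1 + y^2)
 g(y) = sqrt(C1 + y^2)


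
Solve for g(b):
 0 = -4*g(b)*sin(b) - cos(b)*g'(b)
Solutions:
 g(b) = C1*cos(b)^4


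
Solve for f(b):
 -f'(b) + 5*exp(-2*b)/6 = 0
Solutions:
 f(b) = C1 - 5*exp(-2*b)/12


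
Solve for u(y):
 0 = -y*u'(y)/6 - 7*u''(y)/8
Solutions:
 u(y) = C1 + C2*erf(sqrt(42)*y/21)


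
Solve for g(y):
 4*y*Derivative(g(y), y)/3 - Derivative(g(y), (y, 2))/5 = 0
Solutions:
 g(y) = C1 + C2*erfi(sqrt(30)*y/3)


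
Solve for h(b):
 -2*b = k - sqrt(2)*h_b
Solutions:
 h(b) = C1 + sqrt(2)*b^2/2 + sqrt(2)*b*k/2
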